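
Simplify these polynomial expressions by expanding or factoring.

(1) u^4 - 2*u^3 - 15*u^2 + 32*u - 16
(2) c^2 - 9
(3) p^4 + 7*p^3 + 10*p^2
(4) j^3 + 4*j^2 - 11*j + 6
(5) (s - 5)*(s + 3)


(1) = (u - 4)*(u - 1)^2*(u + 4)
(2) = (c - 3)*(c + 3)
(3) = p^2*(p + 2)*(p + 5)
(4) = (j - 1)^2*(j + 6)
(5) = s^2 - 2*s - 15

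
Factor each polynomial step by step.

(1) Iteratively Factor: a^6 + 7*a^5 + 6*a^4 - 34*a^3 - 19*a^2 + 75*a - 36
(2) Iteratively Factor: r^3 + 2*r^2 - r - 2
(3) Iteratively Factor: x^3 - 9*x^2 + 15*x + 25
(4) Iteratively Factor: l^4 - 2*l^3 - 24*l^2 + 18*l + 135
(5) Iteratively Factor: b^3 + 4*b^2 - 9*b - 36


(1) = (a + 4)*(a^5 + 3*a^4 - 6*a^3 - 10*a^2 + 21*a - 9) = (a + 3)*(a + 4)*(a^4 - 6*a^2 + 8*a - 3) = (a - 1)*(a + 3)*(a + 4)*(a^3 + a^2 - 5*a + 3) = (a - 1)^2*(a + 3)*(a + 4)*(a^2 + 2*a - 3) = (a - 1)^3*(a + 3)*(a + 4)*(a + 3)
(2) = (r + 2)*(r^2 - 1) = (r + 1)*(r + 2)*(r - 1)
(3) = (x - 5)*(x^2 - 4*x - 5) = (x - 5)*(x + 1)*(x - 5)
(4) = (l - 5)*(l^3 + 3*l^2 - 9*l - 27) = (l - 5)*(l + 3)*(l^2 - 9) = (l - 5)*(l + 3)^2*(l - 3)
(5) = (b + 3)*(b^2 + b - 12) = (b + 3)*(b + 4)*(b - 3)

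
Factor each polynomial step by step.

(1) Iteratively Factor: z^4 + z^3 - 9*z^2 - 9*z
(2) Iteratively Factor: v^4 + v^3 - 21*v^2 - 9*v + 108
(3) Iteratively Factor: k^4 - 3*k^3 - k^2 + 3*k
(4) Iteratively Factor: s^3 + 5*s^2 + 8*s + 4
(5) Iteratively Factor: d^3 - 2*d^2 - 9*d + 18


(1) = (z + 1)*(z^3 - 9*z) = (z + 1)*(z + 3)*(z^2 - 3*z) = (z - 3)*(z + 1)*(z + 3)*(z)
(2) = (v - 3)*(v^3 + 4*v^2 - 9*v - 36) = (v - 3)*(v + 3)*(v^2 + v - 12) = (v - 3)^2*(v + 3)*(v + 4)
(3) = (k - 1)*(k^3 - 2*k^2 - 3*k) = (k - 1)*(k + 1)*(k^2 - 3*k) = k*(k - 1)*(k + 1)*(k - 3)
(4) = (s + 2)*(s^2 + 3*s + 2) = (s + 1)*(s + 2)*(s + 2)
(5) = (d - 3)*(d^2 + d - 6) = (d - 3)*(d + 3)*(d - 2)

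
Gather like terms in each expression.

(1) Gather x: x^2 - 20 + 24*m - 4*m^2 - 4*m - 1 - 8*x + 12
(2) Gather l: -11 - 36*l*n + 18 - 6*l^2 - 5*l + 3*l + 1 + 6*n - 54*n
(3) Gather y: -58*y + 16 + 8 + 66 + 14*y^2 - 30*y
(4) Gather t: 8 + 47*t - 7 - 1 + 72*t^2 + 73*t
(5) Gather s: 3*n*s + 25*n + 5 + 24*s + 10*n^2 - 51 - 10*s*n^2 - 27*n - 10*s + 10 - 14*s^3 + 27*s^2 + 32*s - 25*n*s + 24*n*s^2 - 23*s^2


(1) = -4*m^2 + 20*m + x^2 - 8*x - 9
(2) = -6*l^2 + l*(-36*n - 2) - 48*n + 8
(3) = 14*y^2 - 88*y + 90
(4) = 72*t^2 + 120*t
(5) = 10*n^2 - 2*n - 14*s^3 + s^2*(24*n + 4) + s*(-10*n^2 - 22*n + 46) - 36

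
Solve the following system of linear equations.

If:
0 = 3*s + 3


Then:
s = -1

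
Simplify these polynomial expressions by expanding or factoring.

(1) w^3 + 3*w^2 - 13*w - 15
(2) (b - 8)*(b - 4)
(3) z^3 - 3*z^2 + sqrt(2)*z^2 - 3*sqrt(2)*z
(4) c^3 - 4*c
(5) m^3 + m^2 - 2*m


(1) = (w - 3)*(w + 1)*(w + 5)
(2) = b^2 - 12*b + 32
(3) = z*(z - 3)*(z + sqrt(2))
(4) = c*(c - 2)*(c + 2)
(5) = m*(m - 1)*(m + 2)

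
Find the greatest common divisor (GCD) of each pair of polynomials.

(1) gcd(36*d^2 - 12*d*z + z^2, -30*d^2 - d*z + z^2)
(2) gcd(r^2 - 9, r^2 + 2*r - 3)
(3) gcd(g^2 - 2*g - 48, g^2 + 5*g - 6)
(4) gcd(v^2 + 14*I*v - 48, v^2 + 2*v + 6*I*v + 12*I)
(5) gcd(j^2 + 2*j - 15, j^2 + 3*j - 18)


(1) = gcd((-6*d + z)^2, (-6*d + z)*(5*d + z)) = -6*d + z
(2) = gcd((r - 3)*(r + 3), (r - 1)*(r + 3)) = r + 3
(3) = gcd((g - 8)*(g + 6), (g - 1)*(g + 6)) = g + 6
(4) = gcd((v + 6*I)*(v + 8*I), (v + 2)*(v + 6*I)) = v + 6*I
(5) = gcd((j - 3)*(j + 5), (j - 3)*(j + 6)) = j - 3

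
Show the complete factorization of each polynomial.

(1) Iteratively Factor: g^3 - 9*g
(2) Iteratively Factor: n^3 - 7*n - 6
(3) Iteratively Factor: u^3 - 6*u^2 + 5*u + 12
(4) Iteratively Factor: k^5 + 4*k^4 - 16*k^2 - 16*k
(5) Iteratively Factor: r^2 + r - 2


(1) = (g)*(g^2 - 9) = g*(g + 3)*(g - 3)
(2) = (n + 2)*(n^2 - 2*n - 3) = (n + 1)*(n + 2)*(n - 3)
(3) = (u - 3)*(u^2 - 3*u - 4) = (u - 4)*(u - 3)*(u + 1)
(4) = (k - 2)*(k^4 + 6*k^3 + 12*k^2 + 8*k) = (k - 2)*(k + 2)*(k^3 + 4*k^2 + 4*k) = (k - 2)*(k + 2)^2*(k^2 + 2*k) = (k - 2)*(k + 2)^3*(k)
(5) = (r - 1)*(r + 2)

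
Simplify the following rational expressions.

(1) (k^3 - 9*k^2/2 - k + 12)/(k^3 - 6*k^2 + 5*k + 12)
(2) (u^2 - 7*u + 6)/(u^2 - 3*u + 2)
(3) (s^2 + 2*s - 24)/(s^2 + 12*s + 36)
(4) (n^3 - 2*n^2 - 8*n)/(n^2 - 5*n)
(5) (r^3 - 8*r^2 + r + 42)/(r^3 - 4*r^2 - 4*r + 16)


(1) = (2*k^2 - k - 6)/(2*k^2 - 4*k - 6)
(2) = (u - 6)/(u - 2)
(3) = (s - 4)/(s + 6)
(4) = (n^2 - 2*n - 8)/(n - 5)
(5) = (r^2 - 10*r + 21)/(r^2 - 6*r + 8)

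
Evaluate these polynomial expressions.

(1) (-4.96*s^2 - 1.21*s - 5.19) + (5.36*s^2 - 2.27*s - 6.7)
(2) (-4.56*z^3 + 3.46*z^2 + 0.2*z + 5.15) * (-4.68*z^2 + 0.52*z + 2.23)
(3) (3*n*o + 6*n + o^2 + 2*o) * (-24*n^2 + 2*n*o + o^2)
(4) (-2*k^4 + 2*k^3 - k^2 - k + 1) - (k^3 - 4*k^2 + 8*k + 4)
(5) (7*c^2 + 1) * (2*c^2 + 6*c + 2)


(1) = 0.4*s^2 - 3.48*s - 11.89
(2) = 21.3408*z^5 - 18.564*z^4 - 9.3056*z^3 - 16.2822*z^2 + 3.124*z + 11.4845
(3) = -72*n^3*o - 144*n^3 - 18*n^2*o^2 - 36*n^2*o + 5*n*o^3 + 10*n*o^2 + o^4 + 2*o^3
(4) = -2*k^4 + k^3 + 3*k^2 - 9*k - 3
(5) = 14*c^4 + 42*c^3 + 16*c^2 + 6*c + 2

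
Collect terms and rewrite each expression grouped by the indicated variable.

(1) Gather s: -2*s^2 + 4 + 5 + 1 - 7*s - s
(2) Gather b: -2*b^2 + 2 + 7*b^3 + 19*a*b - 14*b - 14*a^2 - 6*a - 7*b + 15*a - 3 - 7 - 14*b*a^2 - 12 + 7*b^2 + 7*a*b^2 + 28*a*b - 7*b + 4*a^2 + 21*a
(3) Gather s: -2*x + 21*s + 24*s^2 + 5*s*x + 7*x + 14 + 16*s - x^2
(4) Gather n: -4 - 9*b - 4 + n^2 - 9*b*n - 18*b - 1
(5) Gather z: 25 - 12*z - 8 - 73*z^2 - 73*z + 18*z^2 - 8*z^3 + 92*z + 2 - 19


(1) = -2*s^2 - 8*s + 10
(2) = -10*a^2 + 30*a + 7*b^3 + b^2*(7*a + 5) + b*(-14*a^2 + 47*a - 28) - 20
(3) = 24*s^2 + s*(5*x + 37) - x^2 + 5*x + 14
(4) = -9*b*n - 27*b + n^2 - 9
(5) = -8*z^3 - 55*z^2 + 7*z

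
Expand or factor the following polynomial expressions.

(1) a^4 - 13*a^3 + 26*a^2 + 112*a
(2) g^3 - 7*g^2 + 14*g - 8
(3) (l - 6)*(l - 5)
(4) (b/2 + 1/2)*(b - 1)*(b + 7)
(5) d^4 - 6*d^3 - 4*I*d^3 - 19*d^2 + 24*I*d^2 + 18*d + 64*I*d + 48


(1) = a*(a - 8)*(a - 7)*(a + 2)
(2) = (g - 4)*(g - 2)*(g - 1)
(3) = l^2 - 11*l + 30
(4) = b^3/2 + 7*b^2/2 - b/2 - 7/2
(5) = (d - 8)*(d + 2)*(d - 3*I)*(d - I)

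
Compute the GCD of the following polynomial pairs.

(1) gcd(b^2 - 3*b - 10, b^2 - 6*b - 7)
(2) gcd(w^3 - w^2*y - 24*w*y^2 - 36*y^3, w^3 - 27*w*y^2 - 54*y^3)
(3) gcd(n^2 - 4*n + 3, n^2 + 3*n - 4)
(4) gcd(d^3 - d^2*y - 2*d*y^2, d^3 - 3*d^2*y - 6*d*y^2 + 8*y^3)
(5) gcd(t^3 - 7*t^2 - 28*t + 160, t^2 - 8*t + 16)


(1) = 1
(2) = -w^2 + 3*w*y + 18*y^2
(3) = gcd((n - 3)*(n - 1), (n - 1)*(n + 4)) = n - 1
(4) = 1
(5) = t - 4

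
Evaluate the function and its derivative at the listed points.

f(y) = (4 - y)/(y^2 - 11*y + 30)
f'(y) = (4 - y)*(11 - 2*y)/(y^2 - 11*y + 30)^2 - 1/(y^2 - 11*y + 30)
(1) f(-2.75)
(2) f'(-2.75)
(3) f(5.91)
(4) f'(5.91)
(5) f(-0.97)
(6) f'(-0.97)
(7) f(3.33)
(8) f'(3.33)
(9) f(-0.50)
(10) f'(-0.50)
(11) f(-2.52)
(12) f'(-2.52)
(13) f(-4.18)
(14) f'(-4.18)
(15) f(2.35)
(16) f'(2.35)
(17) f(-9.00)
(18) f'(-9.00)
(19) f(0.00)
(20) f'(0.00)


(1) = 0.10
(2) = 0.01
(3) = 23.32
(4) = 245.71
(5) = 0.12
(6) = 0.01
(7) = 0.15
(8) = -0.08
(9) = 0.13
(10) = 0.01
(11) = 0.10
(12) = 0.01
(13) = 0.09
(14) = 0.01
(15) = 0.17
(16) = 0.01
(17) = 0.06
(18) = 0.00
(19) = 0.13
(20) = 0.02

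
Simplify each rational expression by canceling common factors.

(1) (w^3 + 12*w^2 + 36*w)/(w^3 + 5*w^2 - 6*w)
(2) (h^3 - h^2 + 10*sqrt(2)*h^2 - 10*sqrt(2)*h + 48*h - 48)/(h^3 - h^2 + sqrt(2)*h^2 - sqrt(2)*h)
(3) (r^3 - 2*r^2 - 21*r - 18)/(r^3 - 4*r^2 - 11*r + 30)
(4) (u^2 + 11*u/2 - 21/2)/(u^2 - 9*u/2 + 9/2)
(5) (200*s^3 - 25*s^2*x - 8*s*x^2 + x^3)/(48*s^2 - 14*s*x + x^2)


(1) = (w + 6)/(w - 1)
(2) = (h^2 + 10*sqrt(2)*h + 48)/(h^2 + sqrt(2)*h)
(3) = (r^2 - 5*r - 6)/(r^2 - 7*r + 10)
(4) = (u + 7)/(u - 3)
(5) = (-25*s^2 + x^2)/(-6*s + x)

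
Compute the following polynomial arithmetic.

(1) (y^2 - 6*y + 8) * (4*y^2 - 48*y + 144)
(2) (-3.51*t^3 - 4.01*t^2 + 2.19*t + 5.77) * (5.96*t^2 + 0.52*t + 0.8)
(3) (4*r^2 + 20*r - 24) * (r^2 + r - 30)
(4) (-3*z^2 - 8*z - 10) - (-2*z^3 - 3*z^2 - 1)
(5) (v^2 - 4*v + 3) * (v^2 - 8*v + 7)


(1) = 4*y^4 - 72*y^3 + 464*y^2 - 1248*y + 1152
(2) = -20.9196*t^5 - 25.7248*t^4 + 8.1592*t^3 + 32.32*t^2 + 4.7524*t + 4.616
(3) = 4*r^4 + 24*r^3 - 124*r^2 - 624*r + 720
(4) = 2*z^3 - 8*z - 9
(5) = v^4 - 12*v^3 + 42*v^2 - 52*v + 21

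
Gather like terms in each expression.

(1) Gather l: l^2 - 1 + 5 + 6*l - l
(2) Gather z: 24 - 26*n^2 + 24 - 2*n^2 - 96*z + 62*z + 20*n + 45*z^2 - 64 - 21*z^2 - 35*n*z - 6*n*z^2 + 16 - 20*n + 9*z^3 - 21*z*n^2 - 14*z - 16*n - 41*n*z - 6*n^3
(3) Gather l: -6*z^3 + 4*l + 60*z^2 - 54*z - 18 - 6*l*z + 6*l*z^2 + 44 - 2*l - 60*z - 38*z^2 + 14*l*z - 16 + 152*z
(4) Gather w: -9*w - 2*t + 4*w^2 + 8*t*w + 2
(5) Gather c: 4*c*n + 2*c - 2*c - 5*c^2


(1) = l^2 + 5*l + 4
(2) = -6*n^3 - 28*n^2 - 16*n + 9*z^3 + z^2*(24 - 6*n) + z*(-21*n^2 - 76*n - 48)
(3) = l*(6*z^2 + 8*z + 2) - 6*z^3 + 22*z^2 + 38*z + 10
(4) = -2*t + 4*w^2 + w*(8*t - 9) + 2
(5) = -5*c^2 + 4*c*n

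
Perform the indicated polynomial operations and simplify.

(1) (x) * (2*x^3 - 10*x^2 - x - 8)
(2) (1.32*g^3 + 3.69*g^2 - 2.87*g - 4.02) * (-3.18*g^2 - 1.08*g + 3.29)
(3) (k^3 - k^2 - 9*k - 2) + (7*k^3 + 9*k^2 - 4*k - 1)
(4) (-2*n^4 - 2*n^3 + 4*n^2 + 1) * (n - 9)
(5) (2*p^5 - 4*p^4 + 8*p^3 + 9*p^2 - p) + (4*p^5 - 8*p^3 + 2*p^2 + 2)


(1) = 2*x^4 - 10*x^3 - x^2 - 8*x
(2) = -4.1976*g^5 - 13.1598*g^4 + 9.4842*g^3 + 28.0233*g^2 - 5.1007*g - 13.2258
(3) = 8*k^3 + 8*k^2 - 13*k - 3
(4) = -2*n^5 + 16*n^4 + 22*n^3 - 36*n^2 + n - 9
(5) = 6*p^5 - 4*p^4 + 11*p^2 - p + 2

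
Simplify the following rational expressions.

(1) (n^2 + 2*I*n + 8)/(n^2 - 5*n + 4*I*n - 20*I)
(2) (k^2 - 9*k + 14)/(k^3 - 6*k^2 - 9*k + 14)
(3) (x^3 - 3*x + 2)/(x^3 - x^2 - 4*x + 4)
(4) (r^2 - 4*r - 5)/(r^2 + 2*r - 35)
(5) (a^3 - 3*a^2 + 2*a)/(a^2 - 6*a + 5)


(1) = (n - 2*I)/(n - 5)
(2) = (k - 2)/(k^2 + k - 2)
(3) = (x - 1)/(x - 2)
(4) = (r + 1)/(r + 7)
(5) = (a^2 - 2*a)/(a - 5)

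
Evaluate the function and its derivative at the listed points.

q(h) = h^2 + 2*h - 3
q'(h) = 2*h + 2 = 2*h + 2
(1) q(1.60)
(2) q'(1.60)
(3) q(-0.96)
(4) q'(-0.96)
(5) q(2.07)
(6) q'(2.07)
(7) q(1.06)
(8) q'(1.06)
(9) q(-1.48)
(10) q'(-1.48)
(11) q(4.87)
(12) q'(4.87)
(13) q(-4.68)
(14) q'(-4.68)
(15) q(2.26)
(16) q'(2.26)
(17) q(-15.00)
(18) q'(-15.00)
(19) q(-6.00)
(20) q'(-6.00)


(1) = 2.76
(2) = 5.20
(3) = -4.00
(4) = 0.08
(5) = 5.42
(6) = 6.14
(7) = 0.24
(8) = 4.12
(9) = -3.77
(10) = -0.96
(11) = 30.46
(12) = 11.74
(13) = 9.54
(14) = -7.36
(15) = 6.63
(16) = 6.52
(17) = 192.00
(18) = -28.00
(19) = 21.00
(20) = -10.00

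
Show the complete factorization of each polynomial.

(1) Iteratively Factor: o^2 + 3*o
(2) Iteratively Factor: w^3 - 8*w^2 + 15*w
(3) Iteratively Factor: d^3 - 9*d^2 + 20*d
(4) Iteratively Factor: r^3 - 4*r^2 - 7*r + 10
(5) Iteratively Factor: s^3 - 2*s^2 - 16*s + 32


(1) = (o)*(o + 3)
(2) = (w)*(w^2 - 8*w + 15) = w*(w - 3)*(w - 5)
(3) = (d - 4)*(d^2 - 5*d) = d*(d - 4)*(d - 5)
(4) = (r - 1)*(r^2 - 3*r - 10) = (r - 1)*(r + 2)*(r - 5)
(5) = (s - 2)*(s^2 - 16) = (s - 4)*(s - 2)*(s + 4)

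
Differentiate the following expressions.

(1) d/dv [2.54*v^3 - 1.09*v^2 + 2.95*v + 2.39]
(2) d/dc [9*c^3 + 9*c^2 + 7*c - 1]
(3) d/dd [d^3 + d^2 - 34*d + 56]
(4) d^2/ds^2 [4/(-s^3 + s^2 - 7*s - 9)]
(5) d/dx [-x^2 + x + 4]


(1) = 7.62*v^2 - 2.18*v + 2.95
(2) = 27*c^2 + 18*c + 7
(3) = 3*d^2 + 2*d - 34
(4) = 8*((3*s - 1)*(s^3 - s^2 + 7*s + 9) - (3*s^2 - 2*s + 7)^2)/(s^3 - s^2 + 7*s + 9)^3
(5) = 1 - 2*x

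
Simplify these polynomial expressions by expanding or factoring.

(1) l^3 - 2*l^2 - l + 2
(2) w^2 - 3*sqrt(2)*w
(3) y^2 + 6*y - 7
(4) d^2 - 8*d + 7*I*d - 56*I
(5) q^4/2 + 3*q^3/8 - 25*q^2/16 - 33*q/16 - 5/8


(1) = (l - 2)*(l - 1)*(l + 1)
(2) = w*(w - 3*sqrt(2))
(3) = (y - 1)*(y + 7)
(4) = (d - 8)*(d + 7*I)
(5) = (q/2 + 1/4)*(q - 2)*(q + 1)*(q + 5/4)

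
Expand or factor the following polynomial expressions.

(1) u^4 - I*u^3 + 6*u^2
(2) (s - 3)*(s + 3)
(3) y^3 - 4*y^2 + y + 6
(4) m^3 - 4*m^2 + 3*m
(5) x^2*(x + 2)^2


(1) = u^2*(u - 3*I)*(u + 2*I)
(2) = s^2 - 9
(3) = (y - 3)*(y - 2)*(y + 1)
(4) = m*(m - 3)*(m - 1)
(5) = x^4 + 4*x^3 + 4*x^2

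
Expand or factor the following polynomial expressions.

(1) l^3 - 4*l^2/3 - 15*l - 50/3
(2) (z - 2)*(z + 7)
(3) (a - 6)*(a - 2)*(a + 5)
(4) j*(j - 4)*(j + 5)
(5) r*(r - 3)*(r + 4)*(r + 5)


(1) = (l - 5)*(l + 5/3)*(l + 2)
(2) = z^2 + 5*z - 14
(3) = a^3 - 3*a^2 - 28*a + 60
(4) = j^3 + j^2 - 20*j
(5) = r^4 + 6*r^3 - 7*r^2 - 60*r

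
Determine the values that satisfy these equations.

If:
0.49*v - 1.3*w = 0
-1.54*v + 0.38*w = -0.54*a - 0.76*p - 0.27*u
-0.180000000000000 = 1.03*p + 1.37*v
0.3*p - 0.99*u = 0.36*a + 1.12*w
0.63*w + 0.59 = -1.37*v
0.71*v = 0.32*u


Then:
No Solution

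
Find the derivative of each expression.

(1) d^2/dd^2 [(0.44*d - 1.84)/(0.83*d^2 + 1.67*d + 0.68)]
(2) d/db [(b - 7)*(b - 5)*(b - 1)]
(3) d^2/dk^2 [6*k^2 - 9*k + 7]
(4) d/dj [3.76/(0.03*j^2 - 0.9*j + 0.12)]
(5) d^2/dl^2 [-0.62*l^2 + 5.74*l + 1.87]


(1) = ((1.5848 - 2.1912*d)*(0.83*d^2 + 1.67*d + 0.68) + (0.44*d - 1.84)*(1.66*d + 1.67)*(3.32*d + 3.34))/(0.83*d^2 + 1.67*d + 0.68)^3
(2) = 3*b^2 - 26*b + 47
(3) = 12
(4) = (3.384 - 0.2256*j)/(0.03*j^2 - 0.9*j + 0.12)^2
(5) = -1.24000000000000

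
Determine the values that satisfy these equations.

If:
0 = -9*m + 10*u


Then:
m = 10*u/9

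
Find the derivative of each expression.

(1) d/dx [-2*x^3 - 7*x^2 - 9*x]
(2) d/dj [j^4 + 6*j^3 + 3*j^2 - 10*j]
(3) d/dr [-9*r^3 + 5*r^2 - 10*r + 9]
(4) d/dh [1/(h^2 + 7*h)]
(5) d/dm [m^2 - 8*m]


(1) = -6*x^2 - 14*x - 9
(2) = 4*j^3 + 18*j^2 + 6*j - 10
(3) = -27*r^2 + 10*r - 10
(4) = (-2*h - 7)/(h^2*(h + 7)^2)
(5) = 2*m - 8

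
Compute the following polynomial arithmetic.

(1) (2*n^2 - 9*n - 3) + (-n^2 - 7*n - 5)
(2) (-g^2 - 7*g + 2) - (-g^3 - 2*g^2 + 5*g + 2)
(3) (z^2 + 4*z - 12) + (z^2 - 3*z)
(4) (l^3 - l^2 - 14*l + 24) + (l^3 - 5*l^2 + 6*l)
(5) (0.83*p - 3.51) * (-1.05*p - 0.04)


(1) = n^2 - 16*n - 8
(2) = g^3 + g^2 - 12*g
(3) = 2*z^2 + z - 12
(4) = 2*l^3 - 6*l^2 - 8*l + 24
(5) = -0.8715*p^2 + 3.6523*p + 0.1404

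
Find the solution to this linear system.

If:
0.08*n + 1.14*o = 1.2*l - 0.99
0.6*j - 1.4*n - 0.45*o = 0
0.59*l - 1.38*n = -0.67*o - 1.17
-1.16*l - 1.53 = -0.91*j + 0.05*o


Then:
j = 2.80
l = 0.88
n = 1.21
o = -0.03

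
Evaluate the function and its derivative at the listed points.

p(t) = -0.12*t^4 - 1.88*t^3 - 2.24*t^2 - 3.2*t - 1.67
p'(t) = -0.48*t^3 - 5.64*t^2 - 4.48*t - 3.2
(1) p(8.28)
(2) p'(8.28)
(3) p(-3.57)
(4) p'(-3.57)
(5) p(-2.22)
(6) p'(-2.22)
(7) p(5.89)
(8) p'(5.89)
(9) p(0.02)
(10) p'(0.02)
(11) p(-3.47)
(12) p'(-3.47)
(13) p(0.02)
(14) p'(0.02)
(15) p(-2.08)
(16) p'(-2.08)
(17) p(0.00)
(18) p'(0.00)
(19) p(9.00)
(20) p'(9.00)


(1) = -1812.97
(2) = -699.44
(3) = 47.25
(4) = -37.25
(5) = 12.05
(6) = -15.80
(7) = -626.81
(8) = -323.33
(9) = -1.73
(10) = -3.29
(11) = 43.61
(12) = -35.51
(13) = -1.73
(14) = -3.29
(15) = 9.97
(16) = -13.96
(17) = -1.67
(18) = -3.20
(19) = -2369.75
(20) = -850.28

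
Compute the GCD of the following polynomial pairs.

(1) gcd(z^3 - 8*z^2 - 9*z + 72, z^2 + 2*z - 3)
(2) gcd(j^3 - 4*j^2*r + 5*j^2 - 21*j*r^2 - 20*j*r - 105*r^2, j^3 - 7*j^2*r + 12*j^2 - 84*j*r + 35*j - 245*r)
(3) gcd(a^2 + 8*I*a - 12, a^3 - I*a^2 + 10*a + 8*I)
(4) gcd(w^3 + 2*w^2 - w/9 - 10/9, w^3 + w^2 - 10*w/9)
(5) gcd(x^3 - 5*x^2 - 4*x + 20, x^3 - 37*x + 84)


(1) = z + 3
(2) = gcd((j + 5)*(j - 7*r)*(j + 3*r), (j + 5)*(j + 7)*(j - 7*r)) = -j^2 + 7*j*r - 5*j + 35*r
(3) = a + 2*I
(4) = gcd((w - 2/3)*(w + 1)*(w + 5/3), w*(w - 2/3)*(w + 5/3)) = w^2 + w - 10/9
(5) = gcd((x - 5)*(x - 2)*(x + 2), (x - 4)*(x - 3)*(x + 7)) = 1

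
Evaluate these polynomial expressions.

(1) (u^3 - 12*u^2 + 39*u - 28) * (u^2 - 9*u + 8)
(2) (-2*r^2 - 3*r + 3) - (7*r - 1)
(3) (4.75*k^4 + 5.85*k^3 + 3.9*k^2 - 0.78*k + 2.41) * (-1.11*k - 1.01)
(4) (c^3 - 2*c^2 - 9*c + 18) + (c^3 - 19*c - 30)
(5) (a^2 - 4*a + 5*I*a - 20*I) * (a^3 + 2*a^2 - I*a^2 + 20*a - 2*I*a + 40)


(1) = u^5 - 21*u^4 + 155*u^3 - 475*u^2 + 564*u - 224
(2) = -2*r^2 - 10*r + 4
(3) = -5.2725*k^5 - 11.291*k^4 - 10.2375*k^3 - 3.0732*k^2 - 1.8873*k - 2.4341
(4) = 2*c^3 - 2*c^2 - 28*c - 12
(5) = a^5 - 2*a^4 + 4*I*a^4 + 17*a^3 - 8*I*a^3 - 50*a^2 + 68*I*a^2 - 200*a - 200*I*a - 800*I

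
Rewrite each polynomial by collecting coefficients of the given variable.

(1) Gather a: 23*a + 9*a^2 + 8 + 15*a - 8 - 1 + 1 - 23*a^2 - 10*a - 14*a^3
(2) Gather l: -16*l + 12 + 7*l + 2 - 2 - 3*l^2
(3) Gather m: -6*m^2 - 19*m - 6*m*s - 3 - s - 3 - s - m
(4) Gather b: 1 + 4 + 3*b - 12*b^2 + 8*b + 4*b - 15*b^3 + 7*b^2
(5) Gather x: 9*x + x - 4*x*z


(1) = -14*a^3 - 14*a^2 + 28*a
(2) = -3*l^2 - 9*l + 12
(3) = -6*m^2 + m*(-6*s - 20) - 2*s - 6
(4) = -15*b^3 - 5*b^2 + 15*b + 5
(5) = x*(10 - 4*z)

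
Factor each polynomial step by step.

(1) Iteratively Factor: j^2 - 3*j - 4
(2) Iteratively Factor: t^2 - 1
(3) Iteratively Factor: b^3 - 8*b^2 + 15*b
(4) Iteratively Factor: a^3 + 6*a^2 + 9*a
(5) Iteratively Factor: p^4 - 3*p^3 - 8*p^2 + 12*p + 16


(1) = (j + 1)*(j - 4)
(2) = (t + 1)*(t - 1)
(3) = (b - 3)*(b^2 - 5*b) = (b - 5)*(b - 3)*(b)
(4) = (a + 3)*(a^2 + 3*a) = a*(a + 3)*(a + 3)
(5) = (p - 2)*(p^3 - p^2 - 10*p - 8) = (p - 4)*(p - 2)*(p^2 + 3*p + 2) = (p - 4)*(p - 2)*(p + 1)*(p + 2)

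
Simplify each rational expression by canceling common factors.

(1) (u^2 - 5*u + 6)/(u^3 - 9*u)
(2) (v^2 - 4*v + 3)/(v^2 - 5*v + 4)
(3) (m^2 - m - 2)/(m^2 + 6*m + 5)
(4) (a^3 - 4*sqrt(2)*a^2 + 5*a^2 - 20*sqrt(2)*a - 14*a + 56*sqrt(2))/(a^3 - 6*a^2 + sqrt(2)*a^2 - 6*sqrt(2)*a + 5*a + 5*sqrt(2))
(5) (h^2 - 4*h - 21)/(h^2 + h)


(1) = (u - 2)/(u^2 + 3*u)
(2) = (v - 3)/(v - 4)
(3) = (m - 2)/(m + 5)
(4) = (a^3 + a^2*(5 - 4*sqrt(2)) + a*(-20*sqrt(2) - 14) + 56*sqrt(2))/(a^3 + a^2*(-6 + sqrt(2)) + a*(5 - 6*sqrt(2)) + 5*sqrt(2))
(5) = (h^2 - 4*h - 21)/(h^2 + h)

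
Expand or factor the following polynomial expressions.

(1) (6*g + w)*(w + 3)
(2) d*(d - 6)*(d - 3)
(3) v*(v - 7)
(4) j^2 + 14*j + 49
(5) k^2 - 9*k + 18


(1) = 6*g*w + 18*g + w^2 + 3*w
(2) = d^3 - 9*d^2 + 18*d
(3) = v^2 - 7*v
(4) = (j + 7)^2
(5) = (k - 6)*(k - 3)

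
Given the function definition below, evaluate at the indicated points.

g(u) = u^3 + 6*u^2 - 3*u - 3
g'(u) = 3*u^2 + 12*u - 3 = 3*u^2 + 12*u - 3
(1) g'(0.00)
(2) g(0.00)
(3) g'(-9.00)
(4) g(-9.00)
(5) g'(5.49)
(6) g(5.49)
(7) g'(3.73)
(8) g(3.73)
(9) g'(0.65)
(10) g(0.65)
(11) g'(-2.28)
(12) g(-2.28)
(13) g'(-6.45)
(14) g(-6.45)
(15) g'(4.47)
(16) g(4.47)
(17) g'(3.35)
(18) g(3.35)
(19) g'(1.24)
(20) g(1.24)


(1) = -3.00
(2) = -3.00
(3) = 132.00
(4) = -219.00
(5) = 153.30
(6) = 326.84
(7) = 83.50
(8) = 121.18
(9) = 6.07
(10) = -2.14
(11) = -14.76
(12) = 23.18
(13) = 44.41
(14) = -2.37
(15) = 110.58
(16) = 192.79
(17) = 70.87
(18) = 91.88
(19) = 16.49
(20) = 4.41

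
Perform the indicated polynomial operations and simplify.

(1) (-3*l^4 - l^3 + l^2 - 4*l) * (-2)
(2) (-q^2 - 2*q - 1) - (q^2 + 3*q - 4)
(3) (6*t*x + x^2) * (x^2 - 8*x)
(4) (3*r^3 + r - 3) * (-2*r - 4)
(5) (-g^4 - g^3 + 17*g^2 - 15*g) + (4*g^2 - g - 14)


(1) = 6*l^4 + 2*l^3 - 2*l^2 + 8*l
(2) = -2*q^2 - 5*q + 3
(3) = 6*t*x^3 - 48*t*x^2 + x^4 - 8*x^3
(4) = -6*r^4 - 12*r^3 - 2*r^2 + 2*r + 12
(5) = -g^4 - g^3 + 21*g^2 - 16*g - 14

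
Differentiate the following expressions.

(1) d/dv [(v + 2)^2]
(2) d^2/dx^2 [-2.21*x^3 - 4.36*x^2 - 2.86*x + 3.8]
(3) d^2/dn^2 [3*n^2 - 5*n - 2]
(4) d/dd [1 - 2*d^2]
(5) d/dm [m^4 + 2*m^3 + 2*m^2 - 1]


(1) = 2*v + 4
(2) = -13.26*x - 8.72
(3) = 6
(4) = -4*d
(5) = 2*m*(2*m^2 + 3*m + 2)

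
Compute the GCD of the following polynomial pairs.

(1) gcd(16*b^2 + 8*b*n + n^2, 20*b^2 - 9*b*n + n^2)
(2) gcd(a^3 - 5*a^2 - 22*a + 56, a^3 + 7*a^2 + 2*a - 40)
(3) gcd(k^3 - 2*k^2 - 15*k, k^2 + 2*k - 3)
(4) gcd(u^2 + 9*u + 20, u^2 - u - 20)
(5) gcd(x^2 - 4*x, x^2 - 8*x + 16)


(1) = gcd((4*b + n)^2, (-5*b + n)*(-4*b + n)) = 1
(2) = a^2 + 2*a - 8
(3) = k + 3
(4) = gcd((u + 4)*(u + 5), (u - 5)*(u + 4)) = u + 4
(5) = gcd(x*(x - 4), (x - 4)^2) = x - 4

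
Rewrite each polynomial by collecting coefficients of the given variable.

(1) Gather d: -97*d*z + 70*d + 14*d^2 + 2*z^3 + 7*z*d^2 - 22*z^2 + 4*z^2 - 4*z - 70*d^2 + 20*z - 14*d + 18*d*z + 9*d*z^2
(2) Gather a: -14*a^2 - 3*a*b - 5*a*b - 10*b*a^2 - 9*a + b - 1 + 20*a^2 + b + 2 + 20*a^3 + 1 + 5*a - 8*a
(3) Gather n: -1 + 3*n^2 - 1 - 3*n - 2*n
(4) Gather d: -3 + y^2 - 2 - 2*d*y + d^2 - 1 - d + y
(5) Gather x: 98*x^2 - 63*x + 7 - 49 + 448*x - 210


(1) = d^2*(7*z - 56) + d*(9*z^2 - 79*z + 56) + 2*z^3 - 18*z^2 + 16*z
(2) = 20*a^3 + a^2*(6 - 10*b) + a*(-8*b - 12) + 2*b + 2
(3) = 3*n^2 - 5*n - 2
(4) = d^2 + d*(-2*y - 1) + y^2 + y - 6
(5) = 98*x^2 + 385*x - 252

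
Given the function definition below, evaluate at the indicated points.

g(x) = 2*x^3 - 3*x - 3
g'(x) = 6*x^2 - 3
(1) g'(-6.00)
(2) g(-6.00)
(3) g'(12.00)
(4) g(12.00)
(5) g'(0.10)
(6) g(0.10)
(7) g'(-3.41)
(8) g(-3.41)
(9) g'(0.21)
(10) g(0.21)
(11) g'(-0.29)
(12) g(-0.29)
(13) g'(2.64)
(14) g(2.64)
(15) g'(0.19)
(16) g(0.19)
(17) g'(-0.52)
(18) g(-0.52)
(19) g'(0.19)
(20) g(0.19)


(1) = 213.00
(2) = -417.00
(3) = 861.00
(4) = 3417.00
(5) = -2.94
(6) = -3.30
(7) = 66.77
(8) = -72.07
(9) = -2.74
(10) = -3.61
(11) = -2.50
(12) = -2.18
(13) = 38.82
(14) = 25.88
(15) = -2.78
(16) = -3.56
(17) = -1.38
(18) = -1.72
(19) = -2.78
(20) = -3.56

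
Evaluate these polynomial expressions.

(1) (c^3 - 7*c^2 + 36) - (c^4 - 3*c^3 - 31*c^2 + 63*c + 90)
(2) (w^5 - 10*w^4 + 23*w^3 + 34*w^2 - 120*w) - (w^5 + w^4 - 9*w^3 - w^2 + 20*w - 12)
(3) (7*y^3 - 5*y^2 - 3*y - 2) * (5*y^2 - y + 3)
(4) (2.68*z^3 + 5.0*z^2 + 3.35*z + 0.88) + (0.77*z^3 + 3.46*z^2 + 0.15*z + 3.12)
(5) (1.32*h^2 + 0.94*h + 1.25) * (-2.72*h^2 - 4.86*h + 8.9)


(1) = -c^4 + 4*c^3 + 24*c^2 - 63*c - 54
(2) = -11*w^4 + 32*w^3 + 35*w^2 - 140*w + 12
(3) = 35*y^5 - 32*y^4 + 11*y^3 - 22*y^2 - 7*y - 6
(4) = 3.45*z^3 + 8.46*z^2 + 3.5*z + 4.0
(5) = -3.5904*h^4 - 8.972*h^3 + 3.7796*h^2 + 2.291*h + 11.125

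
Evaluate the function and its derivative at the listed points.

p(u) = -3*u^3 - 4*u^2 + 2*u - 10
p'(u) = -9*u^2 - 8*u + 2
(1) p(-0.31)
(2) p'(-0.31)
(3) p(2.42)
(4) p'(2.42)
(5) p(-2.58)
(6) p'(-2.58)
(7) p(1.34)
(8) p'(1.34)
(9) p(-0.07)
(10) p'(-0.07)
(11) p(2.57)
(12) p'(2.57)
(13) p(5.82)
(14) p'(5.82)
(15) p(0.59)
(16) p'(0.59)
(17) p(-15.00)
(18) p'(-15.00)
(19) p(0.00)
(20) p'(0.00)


(1) = -10.92
(2) = 3.62
(3) = -71.10
(4) = -70.07
(5) = 9.73
(6) = -37.27
(7) = -21.72
(8) = -24.88
(9) = -10.16
(10) = 2.52
(11) = -82.20
(12) = -78.00
(13) = -725.26
(14) = -349.41
(15) = -10.83
(16) = -5.85
(17) = 9185.00
(18) = -1903.00
(19) = -10.00
(20) = 2.00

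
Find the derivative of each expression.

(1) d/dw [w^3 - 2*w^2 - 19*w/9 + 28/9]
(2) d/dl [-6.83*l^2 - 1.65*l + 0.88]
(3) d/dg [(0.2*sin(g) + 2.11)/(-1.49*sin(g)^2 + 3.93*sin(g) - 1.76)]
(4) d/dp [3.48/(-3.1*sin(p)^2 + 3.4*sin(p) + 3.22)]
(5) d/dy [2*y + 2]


(1) = 3*w^2 - 4*w - 19/9
(2) = -13.66*l - 1.65
(3) = (0.298*sin(g)^2 + 6.2878*sin(g) - 8.6443)*cos(g)/(2.2201*sin(g)^4 - 11.7114*sin(g)^3 + 20.6897*sin(g)^2 - 13.8336*sin(g) + 3.0976)
(4) = (21.576*sin(p) - 11.832)*cos(p)/(-3.1*sin(p)^2 + 3.4*sin(p) + 3.22)^2
(5) = 2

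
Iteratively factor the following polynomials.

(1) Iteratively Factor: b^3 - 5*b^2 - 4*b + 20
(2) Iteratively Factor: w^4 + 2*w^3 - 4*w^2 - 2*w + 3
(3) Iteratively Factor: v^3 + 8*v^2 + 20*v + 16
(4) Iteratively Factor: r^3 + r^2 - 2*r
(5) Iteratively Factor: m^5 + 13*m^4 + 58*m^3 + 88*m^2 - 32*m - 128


(1) = (b + 2)*(b^2 - 7*b + 10) = (b - 2)*(b + 2)*(b - 5)
(2) = (w - 1)*(w^3 + 3*w^2 - w - 3) = (w - 1)*(w + 3)*(w^2 - 1) = (w - 1)*(w + 1)*(w + 3)*(w - 1)
(3) = (v + 4)*(v^2 + 4*v + 4) = (v + 2)*(v + 4)*(v + 2)
(4) = (r + 2)*(r^2 - r) = r*(r + 2)*(r - 1)
(5) = (m + 4)*(m^4 + 9*m^3 + 22*m^2 - 32) = (m + 4)^2*(m^3 + 5*m^2 + 2*m - 8) = (m + 2)*(m + 4)^2*(m^2 + 3*m - 4) = (m - 1)*(m + 2)*(m + 4)^2*(m + 4)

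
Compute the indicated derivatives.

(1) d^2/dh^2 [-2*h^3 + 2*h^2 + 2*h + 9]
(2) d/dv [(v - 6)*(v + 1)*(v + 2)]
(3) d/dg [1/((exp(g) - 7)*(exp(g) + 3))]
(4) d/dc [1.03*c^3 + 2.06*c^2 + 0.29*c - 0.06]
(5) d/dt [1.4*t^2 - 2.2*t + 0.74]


(1) = 4 - 12*h
(2) = 3*v^2 - 6*v - 16
(3) = 2*(2 - exp(g))*exp(g)/(exp(4*g) - 8*exp(3*g) - 26*exp(2*g) + 168*exp(g) + 441)
(4) = 3.09*c^2 + 4.12*c + 0.29
(5) = 2.8*t - 2.2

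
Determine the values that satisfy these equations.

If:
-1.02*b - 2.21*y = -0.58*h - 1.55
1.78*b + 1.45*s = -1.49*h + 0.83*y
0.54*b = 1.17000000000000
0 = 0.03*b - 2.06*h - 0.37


Then:
b = 2.17
h = -0.15
s = -2.70
y = -0.34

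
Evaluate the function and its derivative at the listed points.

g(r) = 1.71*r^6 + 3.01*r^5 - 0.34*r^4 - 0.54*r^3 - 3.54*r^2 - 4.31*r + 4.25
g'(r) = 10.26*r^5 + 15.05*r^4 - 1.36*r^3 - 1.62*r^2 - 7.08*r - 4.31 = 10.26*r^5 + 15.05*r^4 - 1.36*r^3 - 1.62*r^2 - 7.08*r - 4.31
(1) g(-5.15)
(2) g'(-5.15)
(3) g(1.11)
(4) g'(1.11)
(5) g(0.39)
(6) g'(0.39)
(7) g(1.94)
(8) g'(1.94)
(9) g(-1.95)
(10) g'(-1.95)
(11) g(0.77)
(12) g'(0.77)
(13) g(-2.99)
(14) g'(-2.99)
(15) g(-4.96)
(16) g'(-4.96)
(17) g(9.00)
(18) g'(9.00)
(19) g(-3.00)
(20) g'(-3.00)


(1) = 20766.31
(2) = -26407.46
(3) = 2.12
(4) = 24.11
(5) = 2.02
(6) = -6.96
(7) = 147.68
(8) = 461.05
(9) = 7.43
(10) = -58.25
(11) = -0.36
(12) = -3.28
(13) = 475.29
(14) = -1210.30
(15) = 16224.31
(16) = -21534.61
(17) = 1083555.92
(18) = 703395.10
(19) = 487.52
(20) = -1235.06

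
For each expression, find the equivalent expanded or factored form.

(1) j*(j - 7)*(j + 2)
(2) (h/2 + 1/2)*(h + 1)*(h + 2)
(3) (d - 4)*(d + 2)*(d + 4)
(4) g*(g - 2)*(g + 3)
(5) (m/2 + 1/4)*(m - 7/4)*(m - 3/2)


(1) = j^3 - 5*j^2 - 14*j
(2) = h^3/2 + 2*h^2 + 5*h/2 + 1
(3) = d^3 + 2*d^2 - 16*d - 32
(4) = g^3 + g^2 - 6*g
(5) = m^3/2 - 11*m^2/8 + m/2 + 21/32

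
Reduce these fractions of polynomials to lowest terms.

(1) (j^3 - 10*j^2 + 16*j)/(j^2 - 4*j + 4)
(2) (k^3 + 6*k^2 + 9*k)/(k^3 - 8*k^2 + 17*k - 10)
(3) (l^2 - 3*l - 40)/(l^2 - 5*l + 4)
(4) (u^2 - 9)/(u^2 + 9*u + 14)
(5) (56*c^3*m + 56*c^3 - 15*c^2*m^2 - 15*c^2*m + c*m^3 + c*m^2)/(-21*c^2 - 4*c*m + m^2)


(1) = (j^2 - 8*j)/(j - 2)
(2) = (k^3 + 6*k^2 + 9*k)/(k^3 - 8*k^2 + 17*k - 10)
(3) = (l^2 - 3*l - 40)/(l^2 - 5*l + 4)
(4) = (u^2 - 9)/(u^2 + 9*u + 14)
(5) = (-8*c^2*m - 8*c^2 + c*m^2 + c*m)/(3*c + m)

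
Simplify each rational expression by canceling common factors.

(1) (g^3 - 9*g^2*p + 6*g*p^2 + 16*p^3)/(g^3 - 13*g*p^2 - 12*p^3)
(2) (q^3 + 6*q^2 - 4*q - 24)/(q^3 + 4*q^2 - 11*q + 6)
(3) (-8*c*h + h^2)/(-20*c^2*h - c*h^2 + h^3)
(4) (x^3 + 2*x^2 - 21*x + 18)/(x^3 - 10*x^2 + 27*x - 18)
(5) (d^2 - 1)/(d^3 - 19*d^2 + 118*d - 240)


(1) = (-g^2 + 10*g*p - 16*p^2)/(-g^2 + g*p + 12*p^2)
(2) = (q^2 - 4)/(q^2 - 2*q + 1)
(3) = (8*c - h)/(20*c^2 + c*h - h^2)
(4) = (x + 6)/(x - 6)
(5) = (d^2 - 1)/(d^3 - 19*d^2 + 118*d - 240)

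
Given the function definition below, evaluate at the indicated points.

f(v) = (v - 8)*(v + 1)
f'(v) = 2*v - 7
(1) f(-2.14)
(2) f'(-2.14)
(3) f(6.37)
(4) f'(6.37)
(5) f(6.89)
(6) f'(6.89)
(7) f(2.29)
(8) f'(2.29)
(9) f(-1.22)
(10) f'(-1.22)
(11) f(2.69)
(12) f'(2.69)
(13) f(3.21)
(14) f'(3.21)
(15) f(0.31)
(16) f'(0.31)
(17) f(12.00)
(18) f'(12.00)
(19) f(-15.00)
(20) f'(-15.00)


(1) = 11.56
(2) = -11.28
(3) = -12.01
(4) = 5.74
(5) = -8.76
(6) = 6.78
(7) = -18.79
(8) = -2.42
(9) = 2.03
(10) = -9.44
(11) = -19.59
(12) = -1.62
(13) = -20.17
(14) = -0.58
(15) = -10.07
(16) = -6.38
(17) = 52.00
(18) = 17.00
(19) = 322.00
(20) = -37.00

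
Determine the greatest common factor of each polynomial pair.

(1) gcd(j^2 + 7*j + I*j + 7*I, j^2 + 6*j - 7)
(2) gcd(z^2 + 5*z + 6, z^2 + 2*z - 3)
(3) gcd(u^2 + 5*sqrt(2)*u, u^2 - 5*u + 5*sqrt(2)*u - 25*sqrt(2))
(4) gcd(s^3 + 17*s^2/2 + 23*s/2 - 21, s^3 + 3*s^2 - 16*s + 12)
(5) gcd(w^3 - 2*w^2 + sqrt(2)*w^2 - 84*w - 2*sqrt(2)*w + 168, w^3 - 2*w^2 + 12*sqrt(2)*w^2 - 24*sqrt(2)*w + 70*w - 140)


(1) = j + 7
(2) = z + 3
(3) = u + 5*sqrt(2)
(4) = s^2 + 5*s - 6
(5) = w^2 + w*(-2 + 7*sqrt(2)) - 14*sqrt(2)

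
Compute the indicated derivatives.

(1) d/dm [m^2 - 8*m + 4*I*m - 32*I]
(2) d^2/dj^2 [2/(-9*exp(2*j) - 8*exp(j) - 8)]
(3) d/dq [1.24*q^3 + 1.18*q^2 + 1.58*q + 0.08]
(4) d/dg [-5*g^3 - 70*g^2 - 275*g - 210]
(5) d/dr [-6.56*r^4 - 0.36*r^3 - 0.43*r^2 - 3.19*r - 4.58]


(1) = 2*m - 8 + 4*I
(2) = 8*((9*exp(j) + 2)*(9*exp(2*j) + 8*exp(j) + 8) - 2*(9*exp(j) + 4)^2*exp(j))*exp(j)/(9*exp(2*j) + 8*exp(j) + 8)^3
(3) = 3.72*q^2 + 2.36*q + 1.58
(4) = -15*g^2 - 140*g - 275
(5) = -26.24*r^3 - 1.08*r^2 - 0.86*r - 3.19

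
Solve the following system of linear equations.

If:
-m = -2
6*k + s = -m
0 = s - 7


Then:
k = -3/2
m = 2
s = 7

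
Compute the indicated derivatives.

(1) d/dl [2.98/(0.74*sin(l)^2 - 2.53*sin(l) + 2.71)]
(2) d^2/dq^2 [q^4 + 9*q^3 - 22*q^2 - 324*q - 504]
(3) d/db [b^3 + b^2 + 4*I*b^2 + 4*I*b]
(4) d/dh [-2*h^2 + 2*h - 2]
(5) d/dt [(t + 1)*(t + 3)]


(1) = (7.5394 - 4.4104*sin(l))*cos(l)/(0.74*sin(l)^2 - 2.53*sin(l) + 2.71)^2
(2) = 12*q^2 + 54*q - 44
(3) = 3*b^2 + b*(2 + 8*I) + 4*I
(4) = 2 - 4*h
(5) = 2*t + 4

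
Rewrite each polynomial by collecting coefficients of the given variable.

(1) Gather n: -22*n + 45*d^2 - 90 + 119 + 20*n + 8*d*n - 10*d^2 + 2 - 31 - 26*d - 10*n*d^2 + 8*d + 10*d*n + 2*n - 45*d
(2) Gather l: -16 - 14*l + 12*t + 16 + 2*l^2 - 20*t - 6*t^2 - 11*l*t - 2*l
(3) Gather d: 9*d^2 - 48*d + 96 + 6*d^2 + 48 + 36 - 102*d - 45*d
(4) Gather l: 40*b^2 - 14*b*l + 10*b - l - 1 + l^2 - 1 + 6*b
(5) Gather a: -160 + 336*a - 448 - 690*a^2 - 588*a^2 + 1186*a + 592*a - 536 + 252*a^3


(1) = 35*d^2 - 63*d + n*(-10*d^2 + 18*d)
(2) = 2*l^2 + l*(-11*t - 16) - 6*t^2 - 8*t
(3) = 15*d^2 - 195*d + 180
(4) = 40*b^2 + 16*b + l^2 + l*(-14*b - 1) - 2
(5) = 252*a^3 - 1278*a^2 + 2114*a - 1144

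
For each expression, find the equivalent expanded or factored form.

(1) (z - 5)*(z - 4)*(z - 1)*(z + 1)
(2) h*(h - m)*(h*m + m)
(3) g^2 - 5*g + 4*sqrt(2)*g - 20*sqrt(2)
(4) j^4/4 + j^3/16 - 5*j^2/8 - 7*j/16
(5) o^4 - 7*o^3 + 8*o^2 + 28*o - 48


(1) = z^4 - 9*z^3 + 19*z^2 + 9*z - 20
(2) = h^3*m - h^2*m^2 + h^2*m - h*m^2
(3) = (g - 5)*(g + 4*sqrt(2))
(4) = j*(j/4 + 1/4)*(j - 7/4)*(j + 1)
(5) = (o - 4)*(o - 3)*(o - 2)*(o + 2)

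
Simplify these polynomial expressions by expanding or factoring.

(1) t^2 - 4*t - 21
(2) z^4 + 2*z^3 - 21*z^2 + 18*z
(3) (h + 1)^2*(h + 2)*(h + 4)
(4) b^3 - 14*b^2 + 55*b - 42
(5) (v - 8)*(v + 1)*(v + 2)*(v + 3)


(1) = (t - 7)*(t + 3)
(2) = z*(z - 3)*(z - 1)*(z + 6)
(3) = h^4 + 8*h^3 + 21*h^2 + 22*h + 8
(4) = (b - 7)*(b - 6)*(b - 1)
(5) = v^4 - 2*v^3 - 37*v^2 - 82*v - 48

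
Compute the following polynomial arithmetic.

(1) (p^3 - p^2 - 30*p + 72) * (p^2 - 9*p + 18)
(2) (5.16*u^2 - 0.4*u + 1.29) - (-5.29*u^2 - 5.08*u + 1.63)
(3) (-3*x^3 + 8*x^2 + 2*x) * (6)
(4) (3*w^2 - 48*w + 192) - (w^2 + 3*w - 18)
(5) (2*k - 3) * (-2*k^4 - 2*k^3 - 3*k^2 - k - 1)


(1) = p^5 - 10*p^4 - 3*p^3 + 324*p^2 - 1188*p + 1296
(2) = 10.45*u^2 + 4.68*u - 0.34
(3) = -18*x^3 + 48*x^2 + 12*x
(4) = 2*w^2 - 51*w + 210
(5) = -4*k^5 + 2*k^4 + 7*k^2 + k + 3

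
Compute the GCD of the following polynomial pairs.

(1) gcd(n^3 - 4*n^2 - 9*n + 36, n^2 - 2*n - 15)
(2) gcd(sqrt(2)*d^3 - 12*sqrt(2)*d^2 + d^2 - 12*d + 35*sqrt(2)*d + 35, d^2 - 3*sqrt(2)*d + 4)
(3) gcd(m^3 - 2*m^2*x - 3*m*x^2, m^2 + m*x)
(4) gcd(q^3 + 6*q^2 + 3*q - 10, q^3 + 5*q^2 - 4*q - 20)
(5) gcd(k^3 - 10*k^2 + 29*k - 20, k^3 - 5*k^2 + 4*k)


(1) = n + 3
(2) = 1
(3) = m^2 + m*x
(4) = gcd((q - 1)*(q + 2)*(q + 5), (q - 2)*(q + 2)*(q + 5)) = q^2 + 7*q + 10
(5) = k^2 - 5*k + 4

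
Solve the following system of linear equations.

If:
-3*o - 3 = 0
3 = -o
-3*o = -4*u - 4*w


Then:
No Solution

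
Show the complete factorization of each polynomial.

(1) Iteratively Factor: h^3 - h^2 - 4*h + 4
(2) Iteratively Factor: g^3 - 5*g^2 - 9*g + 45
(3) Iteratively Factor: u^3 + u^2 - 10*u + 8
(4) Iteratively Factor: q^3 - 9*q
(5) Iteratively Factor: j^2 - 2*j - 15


(1) = (h + 2)*(h^2 - 3*h + 2) = (h - 2)*(h + 2)*(h - 1)
(2) = (g + 3)*(g^2 - 8*g + 15) = (g - 3)*(g + 3)*(g - 5)
(3) = (u + 4)*(u^2 - 3*u + 2) = (u - 2)*(u + 4)*(u - 1)
(4) = (q)*(q^2 - 9) = q*(q + 3)*(q - 3)
(5) = (j - 5)*(j + 3)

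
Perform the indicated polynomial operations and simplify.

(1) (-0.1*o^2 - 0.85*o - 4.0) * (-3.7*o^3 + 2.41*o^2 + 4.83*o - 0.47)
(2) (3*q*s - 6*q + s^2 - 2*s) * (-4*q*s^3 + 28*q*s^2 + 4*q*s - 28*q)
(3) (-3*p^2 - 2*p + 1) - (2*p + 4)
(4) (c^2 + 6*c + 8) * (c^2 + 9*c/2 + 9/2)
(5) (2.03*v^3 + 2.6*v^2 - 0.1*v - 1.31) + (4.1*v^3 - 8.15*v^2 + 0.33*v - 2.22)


(1) = 0.37*o^5 + 2.904*o^4 + 12.2685*o^3 - 13.6985*o^2 - 18.9205*o + 1.88
(2) = -12*q^2*s^4 + 108*q^2*s^3 - 156*q^2*s^2 - 108*q^2*s + 168*q^2 - 4*q*s^5 + 36*q*s^4 - 52*q*s^3 - 36*q*s^2 + 56*q*s
(3) = -3*p^2 - 4*p - 3
(4) = c^4 + 21*c^3/2 + 79*c^2/2 + 63*c + 36
(5) = 6.13*v^3 - 5.55*v^2 + 0.23*v - 3.53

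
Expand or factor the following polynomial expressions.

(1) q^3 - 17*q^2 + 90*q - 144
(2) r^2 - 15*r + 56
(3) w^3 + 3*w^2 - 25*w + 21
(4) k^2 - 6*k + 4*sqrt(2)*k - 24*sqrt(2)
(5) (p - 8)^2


(1) = (q - 8)*(q - 6)*(q - 3)
(2) = (r - 8)*(r - 7)
(3) = (w - 3)*(w - 1)*(w + 7)
(4) = (k - 6)*(k + 4*sqrt(2))
(5) = p^2 - 16*p + 64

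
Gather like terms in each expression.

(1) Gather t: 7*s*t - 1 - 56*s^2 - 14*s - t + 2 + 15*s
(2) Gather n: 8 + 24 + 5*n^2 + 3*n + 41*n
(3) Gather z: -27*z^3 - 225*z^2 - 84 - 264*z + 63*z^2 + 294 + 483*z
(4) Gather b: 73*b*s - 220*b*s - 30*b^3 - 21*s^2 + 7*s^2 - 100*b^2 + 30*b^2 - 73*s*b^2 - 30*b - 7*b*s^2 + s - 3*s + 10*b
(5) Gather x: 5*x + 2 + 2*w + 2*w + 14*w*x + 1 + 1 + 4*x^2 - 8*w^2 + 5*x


(1) = -56*s^2 + s + t*(7*s - 1) + 1
(2) = 5*n^2 + 44*n + 32
(3) = -27*z^3 - 162*z^2 + 219*z + 210
(4) = -30*b^3 + b^2*(-73*s - 70) + b*(-7*s^2 - 147*s - 20) - 14*s^2 - 2*s
(5) = -8*w^2 + 4*w + 4*x^2 + x*(14*w + 10) + 4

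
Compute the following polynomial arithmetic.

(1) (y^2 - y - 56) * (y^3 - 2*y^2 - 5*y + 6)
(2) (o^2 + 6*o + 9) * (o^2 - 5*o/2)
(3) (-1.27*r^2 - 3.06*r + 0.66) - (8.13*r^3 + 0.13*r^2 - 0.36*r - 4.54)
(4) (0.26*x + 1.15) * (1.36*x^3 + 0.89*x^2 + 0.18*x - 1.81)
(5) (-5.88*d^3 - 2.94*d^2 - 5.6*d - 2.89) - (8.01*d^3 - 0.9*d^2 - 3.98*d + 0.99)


(1) = y^5 - 3*y^4 - 59*y^3 + 123*y^2 + 274*y - 336
(2) = o^4 + 7*o^3/2 - 6*o^2 - 45*o/2
(3) = -8.13*r^3 - 1.4*r^2 - 2.7*r + 5.2
(4) = 0.3536*x^4 + 1.7954*x^3 + 1.0703*x^2 - 0.2636*x - 2.0815
(5) = -13.89*d^3 - 2.04*d^2 - 1.62*d - 3.88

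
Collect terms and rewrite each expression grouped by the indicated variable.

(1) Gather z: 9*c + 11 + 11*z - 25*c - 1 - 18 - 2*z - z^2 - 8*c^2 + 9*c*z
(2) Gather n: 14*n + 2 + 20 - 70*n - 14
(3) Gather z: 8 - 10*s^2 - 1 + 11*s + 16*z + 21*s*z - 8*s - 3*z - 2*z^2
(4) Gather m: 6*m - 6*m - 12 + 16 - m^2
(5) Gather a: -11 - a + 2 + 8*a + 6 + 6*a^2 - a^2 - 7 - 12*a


(1) = -8*c^2 - 16*c - z^2 + z*(9*c + 9) - 8
(2) = 8 - 56*n
(3) = -10*s^2 + 3*s - 2*z^2 + z*(21*s + 13) + 7
(4) = 4 - m^2
(5) = 5*a^2 - 5*a - 10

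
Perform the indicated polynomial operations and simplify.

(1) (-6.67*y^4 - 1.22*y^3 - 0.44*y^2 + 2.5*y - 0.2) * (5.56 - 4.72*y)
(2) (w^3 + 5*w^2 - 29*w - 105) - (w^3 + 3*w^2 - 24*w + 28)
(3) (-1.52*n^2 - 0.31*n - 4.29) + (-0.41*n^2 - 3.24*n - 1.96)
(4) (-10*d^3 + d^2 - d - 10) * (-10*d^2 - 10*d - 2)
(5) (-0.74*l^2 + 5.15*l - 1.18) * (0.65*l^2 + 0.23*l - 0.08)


(1) = 31.4824*y^5 - 31.3268*y^4 - 4.7064*y^3 - 14.2464*y^2 + 14.844*y - 1.112
(2) = 2*w^2 - 5*w - 133
(3) = -1.93*n^2 - 3.55*n - 6.25
(4) = 100*d^5 + 90*d^4 + 20*d^3 + 108*d^2 + 102*d + 20
(5) = -0.481*l^4 + 3.1773*l^3 + 0.4767*l^2 - 0.6834*l + 0.0944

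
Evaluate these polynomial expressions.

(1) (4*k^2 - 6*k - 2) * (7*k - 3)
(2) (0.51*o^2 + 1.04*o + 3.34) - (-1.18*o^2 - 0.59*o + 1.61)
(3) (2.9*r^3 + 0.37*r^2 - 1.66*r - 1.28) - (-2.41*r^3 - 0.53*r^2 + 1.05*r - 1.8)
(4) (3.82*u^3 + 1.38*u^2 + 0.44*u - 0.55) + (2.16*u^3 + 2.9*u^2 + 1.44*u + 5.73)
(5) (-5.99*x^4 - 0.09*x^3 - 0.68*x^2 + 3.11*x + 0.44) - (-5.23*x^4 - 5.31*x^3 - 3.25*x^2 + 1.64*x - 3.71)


(1) = 28*k^3 - 54*k^2 + 4*k + 6
(2) = 1.69*o^2 + 1.63*o + 1.73
(3) = 5.31*r^3 + 0.9*r^2 - 2.71*r + 0.52
(4) = 5.98*u^3 + 4.28*u^2 + 1.88*u + 5.18
(5) = -0.76*x^4 + 5.22*x^3 + 2.57*x^2 + 1.47*x + 4.15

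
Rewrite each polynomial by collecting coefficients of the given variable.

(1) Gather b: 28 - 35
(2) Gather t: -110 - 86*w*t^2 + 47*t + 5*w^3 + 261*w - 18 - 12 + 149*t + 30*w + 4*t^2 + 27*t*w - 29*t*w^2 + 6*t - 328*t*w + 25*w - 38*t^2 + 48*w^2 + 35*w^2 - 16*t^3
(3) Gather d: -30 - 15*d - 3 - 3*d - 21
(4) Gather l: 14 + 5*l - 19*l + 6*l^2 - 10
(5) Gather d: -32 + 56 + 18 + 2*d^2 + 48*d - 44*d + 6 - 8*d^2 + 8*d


(1) = -7
(2) = -16*t^3 + t^2*(-86*w - 34) + t*(-29*w^2 - 301*w + 202) + 5*w^3 + 83*w^2 + 316*w - 140
(3) = -18*d - 54
(4) = 6*l^2 - 14*l + 4
(5) = -6*d^2 + 12*d + 48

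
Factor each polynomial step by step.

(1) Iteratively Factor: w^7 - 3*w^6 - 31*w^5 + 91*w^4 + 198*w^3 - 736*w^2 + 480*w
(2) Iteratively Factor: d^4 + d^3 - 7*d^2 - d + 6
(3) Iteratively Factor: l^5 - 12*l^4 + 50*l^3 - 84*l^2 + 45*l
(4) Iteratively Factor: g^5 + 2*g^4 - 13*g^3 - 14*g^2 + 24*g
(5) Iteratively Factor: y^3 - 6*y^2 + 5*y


(1) = (w + 4)*(w^6 - 7*w^5 - 3*w^4 + 103*w^3 - 214*w^2 + 120*w) = (w - 5)*(w + 4)*(w^5 - 2*w^4 - 13*w^3 + 38*w^2 - 24*w) = (w - 5)*(w - 2)*(w + 4)*(w^4 - 13*w^2 + 12*w) = (w - 5)*(w - 2)*(w - 1)*(w + 4)*(w^3 + w^2 - 12*w) = (w - 5)*(w - 2)*(w - 1)*(w + 4)^2*(w^2 - 3*w) = (w - 5)*(w - 3)*(w - 2)*(w - 1)*(w + 4)^2*(w)
(2) = (d + 3)*(d^3 - 2*d^2 - d + 2) = (d - 1)*(d + 3)*(d^2 - d - 2) = (d - 1)*(d + 1)*(d + 3)*(d - 2)
(3) = (l - 5)*(l^4 - 7*l^3 + 15*l^2 - 9*l) = l*(l - 5)*(l^3 - 7*l^2 + 15*l - 9) = l*(l - 5)*(l - 3)*(l^2 - 4*l + 3) = l*(l - 5)*(l - 3)^2*(l - 1)
(4) = (g - 1)*(g^4 + 3*g^3 - 10*g^2 - 24*g) = g*(g - 1)*(g^3 + 3*g^2 - 10*g - 24) = g*(g - 3)*(g - 1)*(g^2 + 6*g + 8) = g*(g - 3)*(g - 1)*(g + 4)*(g + 2)
(5) = (y - 5)*(y^2 - y) = (y - 5)*(y - 1)*(y)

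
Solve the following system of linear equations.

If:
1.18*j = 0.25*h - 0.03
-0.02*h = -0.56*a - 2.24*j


Then:
a = 0.00428571428571429 - 3.83142857142857*j
h = 4.72*j + 0.12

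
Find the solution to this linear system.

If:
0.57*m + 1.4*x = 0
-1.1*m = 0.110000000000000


Then:
m = -0.10
x = 0.04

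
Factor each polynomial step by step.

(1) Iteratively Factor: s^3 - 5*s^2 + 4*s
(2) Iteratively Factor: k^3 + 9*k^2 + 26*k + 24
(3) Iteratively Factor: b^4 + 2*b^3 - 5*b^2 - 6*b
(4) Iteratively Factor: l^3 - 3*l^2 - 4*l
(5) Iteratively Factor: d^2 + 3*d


(1) = (s)*(s^2 - 5*s + 4) = s*(s - 1)*(s - 4)
(2) = (k + 2)*(k^2 + 7*k + 12) = (k + 2)*(k + 4)*(k + 3)
(3) = (b + 3)*(b^3 - b^2 - 2*b) = (b - 2)*(b + 3)*(b^2 + b) = (b - 2)*(b + 1)*(b + 3)*(b)
(4) = (l - 4)*(l^2 + l) = l*(l - 4)*(l + 1)
(5) = (d)*(d + 3)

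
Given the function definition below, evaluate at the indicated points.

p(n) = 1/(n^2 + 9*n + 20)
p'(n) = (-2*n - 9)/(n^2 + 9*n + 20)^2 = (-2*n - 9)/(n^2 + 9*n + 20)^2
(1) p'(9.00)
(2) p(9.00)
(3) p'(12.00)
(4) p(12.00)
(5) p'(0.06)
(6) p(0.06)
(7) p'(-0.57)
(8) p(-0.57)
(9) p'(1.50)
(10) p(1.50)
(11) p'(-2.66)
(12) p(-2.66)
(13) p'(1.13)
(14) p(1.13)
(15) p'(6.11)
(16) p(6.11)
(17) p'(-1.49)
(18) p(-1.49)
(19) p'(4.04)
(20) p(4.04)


(1) = -0.00
(2) = 0.01
(3) = -0.00
(4) = 0.00
(5) = -0.02
(6) = 0.05
(7) = -0.03
(8) = 0.07
(9) = -0.01
(10) = 0.03
(11) = -0.37
(12) = 0.32
(13) = -0.01
(14) = 0.03
(15) = -0.00
(16) = 0.01
(17) = -0.08
(18) = 0.11
(19) = -0.00
(20) = 0.01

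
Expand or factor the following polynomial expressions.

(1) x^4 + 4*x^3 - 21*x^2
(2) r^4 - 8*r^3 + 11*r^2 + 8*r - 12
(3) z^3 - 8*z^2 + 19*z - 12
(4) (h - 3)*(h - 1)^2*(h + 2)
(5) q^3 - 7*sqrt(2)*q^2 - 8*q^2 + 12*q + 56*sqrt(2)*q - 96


(1) = x^2*(x - 3)*(x + 7)
(2) = (r - 6)*(r - 2)*(r - 1)*(r + 1)
(3) = (z - 4)*(z - 3)*(z - 1)
(4) = h^4 - 3*h^3 - 3*h^2 + 11*h - 6
(5) = (q - 8)*(q - 6*sqrt(2))*(q - sqrt(2))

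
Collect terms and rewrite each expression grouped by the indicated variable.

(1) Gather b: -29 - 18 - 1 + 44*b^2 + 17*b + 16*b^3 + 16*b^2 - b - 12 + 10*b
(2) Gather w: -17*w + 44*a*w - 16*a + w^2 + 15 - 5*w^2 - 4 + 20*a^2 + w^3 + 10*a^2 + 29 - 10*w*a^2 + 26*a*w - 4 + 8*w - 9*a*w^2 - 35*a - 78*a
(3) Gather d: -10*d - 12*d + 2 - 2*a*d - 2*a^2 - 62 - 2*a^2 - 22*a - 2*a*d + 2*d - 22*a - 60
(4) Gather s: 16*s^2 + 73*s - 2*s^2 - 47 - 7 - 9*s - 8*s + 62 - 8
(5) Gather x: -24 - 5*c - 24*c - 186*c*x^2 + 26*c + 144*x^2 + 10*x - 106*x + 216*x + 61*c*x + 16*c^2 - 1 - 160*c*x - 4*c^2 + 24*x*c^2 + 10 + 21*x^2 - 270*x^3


(1) = 16*b^3 + 60*b^2 + 26*b - 60
(2) = 30*a^2 - 129*a + w^3 + w^2*(-9*a - 4) + w*(-10*a^2 + 70*a - 9) + 36
(3) = -4*a^2 - 44*a + d*(-4*a - 20) - 120
(4) = 14*s^2 + 56*s
(5) = 12*c^2 - 3*c - 270*x^3 + x^2*(165 - 186*c) + x*(24*c^2 - 99*c + 120) - 15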